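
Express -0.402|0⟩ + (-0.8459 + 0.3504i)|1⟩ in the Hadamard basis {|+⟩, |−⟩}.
(-0.8824 + 0.2478i)|+⟩ + (0.3139 - 0.2478i)|−⟩

With |ψ⟩ = α|0⟩ + β|1⟩, the Hadamard-basis coefficients are ⟨+|ψ⟩ = (α + β)/√2 and ⟨−|ψ⟩ = (α − β)/√2.
Here α = -0.402, β = (-0.8459 + 0.3504i): (α + β)/√2 = (-0.8824 + 0.2478i), (α − β)/√2 = (0.3139 - 0.2478i).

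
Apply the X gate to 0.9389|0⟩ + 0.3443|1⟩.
0.3443|0⟩ + 0.9389|1⟩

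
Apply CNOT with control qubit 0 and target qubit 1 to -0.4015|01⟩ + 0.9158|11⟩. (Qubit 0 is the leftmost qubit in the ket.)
-0.4015|01⟩ + 0.9158|10⟩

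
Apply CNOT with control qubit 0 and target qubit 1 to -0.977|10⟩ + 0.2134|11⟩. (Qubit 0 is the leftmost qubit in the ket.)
0.2134|10⟩ - 0.977|11⟩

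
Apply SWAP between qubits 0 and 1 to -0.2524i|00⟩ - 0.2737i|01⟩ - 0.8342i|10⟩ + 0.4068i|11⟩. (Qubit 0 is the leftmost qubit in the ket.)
-0.2524i|00⟩ - 0.8342i|01⟩ - 0.2737i|10⟩ + 0.4068i|11⟩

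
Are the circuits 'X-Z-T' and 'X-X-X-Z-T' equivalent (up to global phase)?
Yes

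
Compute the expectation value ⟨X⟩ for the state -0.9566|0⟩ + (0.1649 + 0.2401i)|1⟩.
-0.3155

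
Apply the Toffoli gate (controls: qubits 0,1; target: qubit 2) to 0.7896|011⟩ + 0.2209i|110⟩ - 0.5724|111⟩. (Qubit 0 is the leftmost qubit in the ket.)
0.7896|011⟩ - 0.5724|110⟩ + 0.2209i|111⟩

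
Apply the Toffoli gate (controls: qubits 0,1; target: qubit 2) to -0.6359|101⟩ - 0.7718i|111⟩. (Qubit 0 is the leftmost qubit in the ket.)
-0.6359|101⟩ - 0.7718i|110⟩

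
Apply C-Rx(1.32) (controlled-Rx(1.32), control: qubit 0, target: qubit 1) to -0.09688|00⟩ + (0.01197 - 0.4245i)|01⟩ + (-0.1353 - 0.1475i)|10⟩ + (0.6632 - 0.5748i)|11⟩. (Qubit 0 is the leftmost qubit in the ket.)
-0.09688|00⟩ + (0.01197 - 0.4245i)|01⟩ + (-0.4593 - 0.5231i)|10⟩ + (0.4335 - 0.3711i)|11⟩

C-Rx(1.32) leaves the control-|0⟩ kets |00⟩, |01⟩ unchanged and applies Rx(1.32) to qubit 1 on the control-|1⟩ pair (|10⟩, |11⟩).
Rx(1.32) = [[cos(θ/2), −i·sin(θ/2)], [−i·sin(θ/2), cos(θ/2)]]; θ = 1.32, cos(θ/2) ≈ 0.789992, sin(θ/2) ≈ 0.613117.
With a = amp(|10⟩) = (-0.1353 - 0.1475i) and b = amp(|11⟩) = (0.6632 - 0.5748i):
new amp(|10⟩) = (0.789992)·a + (-0.613117i)·b = (-0.4593 - 0.5231i)
new amp(|11⟩) = (-0.613117i)·a + (0.789992)·b = (0.4335 - 0.3711i)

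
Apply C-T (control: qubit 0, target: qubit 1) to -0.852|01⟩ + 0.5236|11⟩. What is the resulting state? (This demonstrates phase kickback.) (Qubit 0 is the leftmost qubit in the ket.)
-0.852|01⟩ + (0.3702 + 0.3702i)|11⟩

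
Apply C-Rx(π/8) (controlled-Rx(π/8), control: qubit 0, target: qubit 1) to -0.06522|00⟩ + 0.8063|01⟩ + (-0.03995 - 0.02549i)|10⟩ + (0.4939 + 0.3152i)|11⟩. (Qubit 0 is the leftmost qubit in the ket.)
-0.06522|00⟩ + 0.8063|01⟩ + (0.02231 - 0.1214i)|10⟩ + (0.4794 + 0.3169i)|11⟩

C-Rx(π/8) leaves the control-|0⟩ kets |00⟩, |01⟩ unchanged and applies Rx(π/8) to qubit 1 on the control-|1⟩ pair (|10⟩, |11⟩).
Rx(π/8) = [[cos(θ/2), −i·sin(θ/2)], [−i·sin(θ/2), cos(θ/2)]]; θ = π/8, cos(θ/2) ≈ 0.980785, sin(θ/2) ≈ 0.19509.
With a = amp(|10⟩) = (-0.03995 - 0.02549i) and b = amp(|11⟩) = (0.4939 + 0.3152i):
new amp(|10⟩) = (0.980785)·a + (-0.19509i)·b = (0.02231 - 0.1214i)
new amp(|11⟩) = (-0.19509i)·a + (0.980785)·b = (0.4794 + 0.3169i)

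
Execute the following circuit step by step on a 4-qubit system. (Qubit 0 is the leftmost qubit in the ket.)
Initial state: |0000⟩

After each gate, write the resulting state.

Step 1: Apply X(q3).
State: |0001⟩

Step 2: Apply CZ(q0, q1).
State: |0001⟩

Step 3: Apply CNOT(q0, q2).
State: |0001⟩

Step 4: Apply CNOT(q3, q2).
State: |0011⟩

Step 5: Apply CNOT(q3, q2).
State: |0001⟩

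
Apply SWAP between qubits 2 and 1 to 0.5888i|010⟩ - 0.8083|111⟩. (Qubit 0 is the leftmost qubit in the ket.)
0.5888i|001⟩ - 0.8083|111⟩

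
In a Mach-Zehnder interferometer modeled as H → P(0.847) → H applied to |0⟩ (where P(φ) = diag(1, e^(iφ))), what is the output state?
(0.8311 + 0.3746i)|0⟩ + (0.1689 - 0.3746i)|1⟩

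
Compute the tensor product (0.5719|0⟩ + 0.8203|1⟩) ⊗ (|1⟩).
0.5719|01⟩ + 0.8203|11⟩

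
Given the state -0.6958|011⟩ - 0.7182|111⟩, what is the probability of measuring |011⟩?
0.4841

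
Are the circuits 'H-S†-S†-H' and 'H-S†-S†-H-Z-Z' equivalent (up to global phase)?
Yes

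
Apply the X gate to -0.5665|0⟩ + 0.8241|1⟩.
0.8241|0⟩ - 0.5665|1⟩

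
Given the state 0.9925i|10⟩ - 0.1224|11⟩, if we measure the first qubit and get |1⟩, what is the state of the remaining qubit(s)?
0.9925i|0⟩ - 0.1224|1⟩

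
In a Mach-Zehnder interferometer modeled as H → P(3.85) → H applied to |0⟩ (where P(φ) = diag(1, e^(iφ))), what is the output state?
(0.1203 - 0.3253i)|0⟩ + (0.8797 + 0.3253i)|1⟩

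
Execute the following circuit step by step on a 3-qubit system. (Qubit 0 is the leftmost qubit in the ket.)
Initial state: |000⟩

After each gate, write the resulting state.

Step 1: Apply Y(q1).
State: i|010⟩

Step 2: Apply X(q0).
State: i|110⟩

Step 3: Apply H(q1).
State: (1/√2)i|100⟩ - (1/√2)i|110⟩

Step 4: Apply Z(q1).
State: (1/√2)i|100⟩ + (1/√2)i|110⟩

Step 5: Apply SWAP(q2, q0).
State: (1/√2)i|001⟩ + (1/√2)i|011⟩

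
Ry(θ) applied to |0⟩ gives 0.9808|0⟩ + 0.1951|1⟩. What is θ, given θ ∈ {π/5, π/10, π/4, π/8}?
π/8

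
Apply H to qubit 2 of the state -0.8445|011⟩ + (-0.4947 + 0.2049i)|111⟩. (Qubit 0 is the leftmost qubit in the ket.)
-0.5972|010⟩ + 0.5972|011⟩ + (-0.3498 + 0.1449i)|110⟩ + (0.3498 - 0.1449i)|111⟩

H on qubit 2 mixes each pair of kets that differ only in qubit 2: amplitudes (a, b) of (|…0…⟩, |…1…⟩) become ((a + b)/√2, (a − b)/√2). Kets absent from the input have amplitude 0.
(|010⟩, |011⟩): (a, b) = (0, -0.8445) → (-0.5972, 0.5972)
(|110⟩, |111⟩): (a, b) = (0, (-0.4947 + 0.2049i)) → ((-0.3498 + 0.1449i), (0.3498 - 0.1449i))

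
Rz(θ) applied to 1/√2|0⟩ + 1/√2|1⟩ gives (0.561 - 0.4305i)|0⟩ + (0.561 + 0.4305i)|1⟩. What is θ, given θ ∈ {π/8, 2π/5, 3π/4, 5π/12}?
5π/12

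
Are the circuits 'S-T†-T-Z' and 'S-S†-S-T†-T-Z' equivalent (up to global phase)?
Yes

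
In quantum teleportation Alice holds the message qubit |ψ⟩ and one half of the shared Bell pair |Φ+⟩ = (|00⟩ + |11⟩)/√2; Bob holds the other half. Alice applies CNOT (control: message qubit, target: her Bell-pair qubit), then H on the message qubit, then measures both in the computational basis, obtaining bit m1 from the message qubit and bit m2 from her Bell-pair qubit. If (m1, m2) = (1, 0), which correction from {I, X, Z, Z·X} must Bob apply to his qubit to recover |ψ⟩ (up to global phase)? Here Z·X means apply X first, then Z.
Z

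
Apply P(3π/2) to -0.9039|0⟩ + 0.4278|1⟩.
-0.9039|0⟩ - 0.4278i|1⟩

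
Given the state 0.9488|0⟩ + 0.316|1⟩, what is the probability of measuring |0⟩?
0.9002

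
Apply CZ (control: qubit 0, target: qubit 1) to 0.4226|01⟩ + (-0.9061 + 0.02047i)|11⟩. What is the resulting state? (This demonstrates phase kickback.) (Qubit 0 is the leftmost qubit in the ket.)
0.4226|01⟩ + (0.9061 - 0.02047i)|11⟩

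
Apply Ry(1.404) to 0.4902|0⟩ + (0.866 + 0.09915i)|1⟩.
(-0.1849 - 0.06403i)|0⟩ + (0.9778 + 0.07571i)|1⟩

Ry(1.404) = [[cos(θ/2), −sin(θ/2)], [sin(θ/2), cos(θ/2)]]; θ = 1.404, cos(θ/2) ≈ 0.763552, sin(θ/2) ≈ 0.645746.
With a = amp(|0⟩) = 0.4902 and b = amp(|1⟩) = (0.866 + 0.09915i):
new amp(|0⟩) = (0.763552)·a + (-0.645746)·b = (-0.1849 - 0.06403i)
new amp(|1⟩) = (0.645746)·a + (0.763552)·b = (0.9778 + 0.07571i)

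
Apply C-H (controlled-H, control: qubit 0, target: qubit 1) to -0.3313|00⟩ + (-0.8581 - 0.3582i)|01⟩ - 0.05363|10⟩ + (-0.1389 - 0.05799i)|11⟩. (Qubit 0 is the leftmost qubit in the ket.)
-0.3313|00⟩ + (-0.8581 - 0.3582i)|01⟩ + (-0.1361 - 0.04101i)|10⟩ + (0.06029 + 0.04101i)|11⟩

C-H leaves the control-|0⟩ kets |00⟩, |01⟩ unchanged and applies H to qubit 1 on the control-|1⟩ pair (|10⟩, |11⟩).
H = [[1/√2, 1/√2], [1/√2, -1/√2]].
With a = amp(|10⟩) = -0.05363 and b = amp(|11⟩) = (-0.1389 - 0.05799i):
new amp(|10⟩) = (1/√2)·a + (1/√2)·b = (-0.1361 - 0.04101i)
new amp(|11⟩) = (1/√2)·a + (-1/√2)·b = (0.06029 + 0.04101i)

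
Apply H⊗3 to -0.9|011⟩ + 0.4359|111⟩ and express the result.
-0.1641|000⟩ + 0.1641|001⟩ + 0.1641|010⟩ - 0.1641|011⟩ - 0.4723|100⟩ + 0.4723|101⟩ + 0.4723|110⟩ - 0.4723|111⟩

H⊗3 gives amp(|y⟩) = (1/2√2) Σ_x (−1)^(x·y) amp(|x⟩), where x·y is the number of positions in which both x and y have a 1.
|000⟩: (-0.9 + 0.4359)/(2√2) = -0.1641
|001⟩: (0.9 - 0.4359)/(2√2) = 0.1641
|010⟩: (0.9 - 0.4359)/(2√2) = 0.1641
|011⟩: (-0.9 + 0.4359)/(2√2) = -0.1641
|100⟩: (-0.9 - 0.4359)/(2√2) = -0.4723
|101⟩: (0.9 + 0.4359)/(2√2) = 0.4723
|110⟩: (0.9 + 0.4359)/(2√2) = 0.4723
|111⟩: (-0.9 - 0.4359)/(2√2) = -0.4723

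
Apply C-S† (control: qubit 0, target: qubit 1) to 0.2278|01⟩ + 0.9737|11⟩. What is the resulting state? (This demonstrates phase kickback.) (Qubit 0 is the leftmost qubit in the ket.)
0.2278|01⟩ - 0.9737i|11⟩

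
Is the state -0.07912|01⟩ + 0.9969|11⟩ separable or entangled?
Separable

Writing the state as a|00⟩ + b|01⟩ + c|10⟩ + d|11⟩, it is a product state iff ad − bc = 0.
Here (a, b, c, d) = (0, -0.07912, 0, 0.9969): ad − bc = (0)(0.9969) − (-0.07912)(0) = 0, so the state is separable.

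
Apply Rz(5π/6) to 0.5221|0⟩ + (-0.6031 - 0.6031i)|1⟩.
(0.1351 - 0.5043i)|0⟩ + (0.4265 - 0.7386i)|1⟩

Rz(5π/6) = [[e^(−iθ/2), 0], [0, e^(iθ/2)]] with e^(±iθ/2) = cos(θ/2) ± i·sin(θ/2); θ = 5π/6, cos(θ/2) ≈ 0.258819, sin(θ/2) ≈ 0.965926.
With a = amp(|0⟩) = 0.5221 and b = amp(|1⟩) = (-0.6031 - 0.6031i):
new amp(|0⟩) = (0.258819 - 0.965926i)·a = (0.1351 - 0.5043i)
new amp(|1⟩) = (0.258819 + 0.965926i)·b = (0.4265 - 0.7386i)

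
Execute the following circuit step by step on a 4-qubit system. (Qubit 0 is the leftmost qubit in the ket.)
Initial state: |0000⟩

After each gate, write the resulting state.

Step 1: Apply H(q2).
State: 1/√2|0000⟩ + 1/√2|0010⟩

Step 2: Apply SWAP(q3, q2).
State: 1/√2|0000⟩ + 1/√2|0001⟩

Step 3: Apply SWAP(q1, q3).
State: 1/√2|0000⟩ + 1/√2|0100⟩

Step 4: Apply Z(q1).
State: 1/√2|0000⟩ - 1/√2|0100⟩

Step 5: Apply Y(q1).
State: (1/√2)i|0000⟩ + (1/√2)i|0100⟩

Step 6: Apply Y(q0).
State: -1/√2|1000⟩ - 1/√2|1100⟩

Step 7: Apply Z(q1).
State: -1/√2|1000⟩ + 1/√2|1100⟩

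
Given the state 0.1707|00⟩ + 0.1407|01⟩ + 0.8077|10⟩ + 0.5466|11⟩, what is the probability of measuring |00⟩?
0.02914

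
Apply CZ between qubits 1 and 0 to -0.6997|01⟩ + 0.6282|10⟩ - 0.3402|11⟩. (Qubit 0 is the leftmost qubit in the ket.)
-0.6997|01⟩ + 0.6282|10⟩ + 0.3402|11⟩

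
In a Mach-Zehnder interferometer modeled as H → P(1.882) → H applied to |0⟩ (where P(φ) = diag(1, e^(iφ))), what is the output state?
(0.3469 + 0.476i)|0⟩ + (0.6531 - 0.476i)|1⟩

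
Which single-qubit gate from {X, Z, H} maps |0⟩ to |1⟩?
X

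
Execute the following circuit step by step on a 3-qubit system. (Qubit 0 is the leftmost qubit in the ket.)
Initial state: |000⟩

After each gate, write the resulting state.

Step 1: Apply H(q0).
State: 1/√2|000⟩ + 1/√2|100⟩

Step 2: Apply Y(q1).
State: (1/√2)i|010⟩ + (1/√2)i|110⟩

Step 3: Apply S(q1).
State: -1/√2|010⟩ - 1/√2|110⟩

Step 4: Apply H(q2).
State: -1/2|010⟩ - 1/2|011⟩ - 1/2|110⟩ - 1/2|111⟩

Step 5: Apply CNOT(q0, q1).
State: -1/2|010⟩ - 1/2|011⟩ - 1/2|100⟩ - 1/2|101⟩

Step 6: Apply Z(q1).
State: 1/2|010⟩ + 1/2|011⟩ - 1/2|100⟩ - 1/2|101⟩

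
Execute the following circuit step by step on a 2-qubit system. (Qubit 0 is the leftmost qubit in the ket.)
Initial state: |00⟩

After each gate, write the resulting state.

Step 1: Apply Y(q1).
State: i|01⟩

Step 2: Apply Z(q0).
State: i|01⟩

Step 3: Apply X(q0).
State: i|11⟩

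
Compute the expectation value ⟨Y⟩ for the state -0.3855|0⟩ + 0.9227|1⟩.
0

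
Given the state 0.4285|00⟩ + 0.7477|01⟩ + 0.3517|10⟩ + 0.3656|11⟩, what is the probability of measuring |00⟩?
0.1836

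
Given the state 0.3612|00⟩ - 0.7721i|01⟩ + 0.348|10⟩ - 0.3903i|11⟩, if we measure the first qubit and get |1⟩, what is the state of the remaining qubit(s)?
0.6655|0⟩ - 0.7464i|1⟩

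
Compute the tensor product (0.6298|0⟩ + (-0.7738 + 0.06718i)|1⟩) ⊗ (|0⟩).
0.6298|00⟩ + (-0.7738 + 0.06718i)|10⟩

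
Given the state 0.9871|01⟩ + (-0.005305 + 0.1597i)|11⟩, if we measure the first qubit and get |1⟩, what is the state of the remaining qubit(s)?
(-0.0332 + 0.9994i)|1⟩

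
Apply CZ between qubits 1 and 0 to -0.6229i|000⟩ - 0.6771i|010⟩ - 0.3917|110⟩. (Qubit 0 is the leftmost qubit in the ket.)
-0.6229i|000⟩ - 0.6771i|010⟩ + 0.3917|110⟩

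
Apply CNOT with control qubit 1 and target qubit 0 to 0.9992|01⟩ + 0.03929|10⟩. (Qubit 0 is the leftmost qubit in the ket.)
0.03929|10⟩ + 0.9992|11⟩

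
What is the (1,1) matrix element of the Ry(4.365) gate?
-0.5743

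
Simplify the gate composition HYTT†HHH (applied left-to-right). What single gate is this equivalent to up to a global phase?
Y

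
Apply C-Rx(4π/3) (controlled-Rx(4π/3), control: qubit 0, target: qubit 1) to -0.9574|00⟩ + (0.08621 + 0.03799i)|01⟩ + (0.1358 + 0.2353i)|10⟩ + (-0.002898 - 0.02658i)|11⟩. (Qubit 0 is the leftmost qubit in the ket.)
-0.9574|00⟩ + (0.08621 + 0.03799i)|01⟩ + (-0.09092 - 0.1151i)|10⟩ + (0.2052 - 0.1043i)|11⟩

C-Rx(4π/3) leaves the control-|0⟩ kets |00⟩, |01⟩ unchanged and applies Rx(4π/3) to qubit 1 on the control-|1⟩ pair (|10⟩, |11⟩).
Rx(4π/3) = [[cos(θ/2), −i·sin(θ/2)], [−i·sin(θ/2), cos(θ/2)]]; θ = 4π/3, cos(θ/2) ≈ -0.5, sin(θ/2) ≈ 0.866025.
With a = amp(|10⟩) = (0.1358 + 0.2353i) and b = amp(|11⟩) = (-0.002898 - 0.02658i):
new amp(|10⟩) = (-0.5)·a + (-0.866025i)·b = (-0.09092 - 0.1151i)
new amp(|11⟩) = (-0.866025i)·a + (-0.5)·b = (0.2052 - 0.1043i)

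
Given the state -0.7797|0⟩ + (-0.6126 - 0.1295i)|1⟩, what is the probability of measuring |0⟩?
0.6079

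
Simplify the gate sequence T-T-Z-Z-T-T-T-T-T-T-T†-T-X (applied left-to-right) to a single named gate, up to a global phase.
X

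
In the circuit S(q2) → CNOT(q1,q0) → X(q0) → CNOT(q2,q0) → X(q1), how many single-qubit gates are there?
3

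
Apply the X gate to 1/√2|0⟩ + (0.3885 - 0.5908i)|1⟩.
(0.3885 - 0.5908i)|0⟩ + 1/√2|1⟩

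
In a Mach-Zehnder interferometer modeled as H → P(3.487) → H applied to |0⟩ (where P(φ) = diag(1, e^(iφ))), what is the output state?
(0.02953 - 0.1693i)|0⟩ + (0.9705 + 0.1693i)|1⟩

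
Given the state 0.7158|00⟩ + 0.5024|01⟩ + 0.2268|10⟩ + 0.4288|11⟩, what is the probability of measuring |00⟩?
0.5124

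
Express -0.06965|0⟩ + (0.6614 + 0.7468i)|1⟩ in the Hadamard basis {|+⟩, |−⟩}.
(0.4184 + 0.5281i)|+⟩ + (-0.5169 - 0.5281i)|−⟩

With |ψ⟩ = α|0⟩ + β|1⟩, the Hadamard-basis coefficients are ⟨+|ψ⟩ = (α + β)/√2 and ⟨−|ψ⟩ = (α − β)/√2.
Here α = -0.06965, β = (0.6614 + 0.7468i): (α + β)/√2 = (0.4184 + 0.5281i), (α − β)/√2 = (-0.5169 - 0.5281i).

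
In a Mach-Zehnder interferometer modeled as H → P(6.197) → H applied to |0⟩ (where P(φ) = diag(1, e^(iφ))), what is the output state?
(0.9981 - 0.04304i)|0⟩ + (0.001856 + 0.04304i)|1⟩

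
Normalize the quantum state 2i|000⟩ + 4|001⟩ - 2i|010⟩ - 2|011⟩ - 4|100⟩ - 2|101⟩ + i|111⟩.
0.2857i|000⟩ + 0.5714|001⟩ - 0.2857i|010⟩ - 0.2857|011⟩ - 0.5714|100⟩ - 0.2857|101⟩ + 0.1429i|111⟩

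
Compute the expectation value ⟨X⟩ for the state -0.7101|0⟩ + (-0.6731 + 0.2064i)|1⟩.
0.9559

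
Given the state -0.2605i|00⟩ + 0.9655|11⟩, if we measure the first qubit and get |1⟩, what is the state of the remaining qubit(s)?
|1⟩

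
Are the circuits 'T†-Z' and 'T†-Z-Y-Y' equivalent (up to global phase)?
Yes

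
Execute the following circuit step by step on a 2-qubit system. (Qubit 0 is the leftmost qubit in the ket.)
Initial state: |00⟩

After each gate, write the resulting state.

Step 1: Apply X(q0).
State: |10⟩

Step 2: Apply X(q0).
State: |00⟩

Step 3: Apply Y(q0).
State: i|10⟩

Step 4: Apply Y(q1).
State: -|11⟩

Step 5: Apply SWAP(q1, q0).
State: -|11⟩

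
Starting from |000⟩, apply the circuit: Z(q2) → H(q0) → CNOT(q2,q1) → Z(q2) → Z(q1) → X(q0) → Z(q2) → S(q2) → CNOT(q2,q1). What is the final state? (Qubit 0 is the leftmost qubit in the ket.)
1/√2|000⟩ + 1/√2|100⟩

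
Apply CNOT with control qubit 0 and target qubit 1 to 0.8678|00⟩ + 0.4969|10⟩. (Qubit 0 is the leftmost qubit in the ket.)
0.8678|00⟩ + 0.4969|11⟩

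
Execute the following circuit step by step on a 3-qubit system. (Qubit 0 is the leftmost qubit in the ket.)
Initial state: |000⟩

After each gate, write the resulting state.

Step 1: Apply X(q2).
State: |001⟩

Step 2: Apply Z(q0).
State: |001⟩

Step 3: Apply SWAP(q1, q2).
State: |010⟩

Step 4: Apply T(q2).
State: |010⟩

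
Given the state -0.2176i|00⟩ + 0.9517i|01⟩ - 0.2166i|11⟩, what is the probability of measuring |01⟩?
0.9057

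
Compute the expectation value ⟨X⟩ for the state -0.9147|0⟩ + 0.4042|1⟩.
-0.7394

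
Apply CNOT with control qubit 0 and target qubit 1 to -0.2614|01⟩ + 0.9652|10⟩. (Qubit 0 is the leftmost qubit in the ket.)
-0.2614|01⟩ + 0.9652|11⟩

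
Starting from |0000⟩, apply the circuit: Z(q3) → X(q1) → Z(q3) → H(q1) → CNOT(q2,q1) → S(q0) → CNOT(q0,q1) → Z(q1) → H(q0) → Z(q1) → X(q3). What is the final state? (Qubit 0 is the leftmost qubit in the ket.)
1/2|0001⟩ - 1/2|0101⟩ + 1/2|1001⟩ - 1/2|1101⟩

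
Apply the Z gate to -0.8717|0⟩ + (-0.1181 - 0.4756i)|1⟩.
-0.8717|0⟩ + (0.1181 + 0.4756i)|1⟩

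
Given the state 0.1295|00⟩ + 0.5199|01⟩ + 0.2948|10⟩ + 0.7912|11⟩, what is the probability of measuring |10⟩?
0.08691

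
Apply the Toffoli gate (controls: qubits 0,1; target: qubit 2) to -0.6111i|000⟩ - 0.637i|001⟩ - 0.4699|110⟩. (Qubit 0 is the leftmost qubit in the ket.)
-0.6111i|000⟩ - 0.637i|001⟩ - 0.4699|111⟩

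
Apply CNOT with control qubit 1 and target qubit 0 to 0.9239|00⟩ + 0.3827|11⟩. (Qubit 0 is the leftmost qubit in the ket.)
0.9239|00⟩ + 0.3827|01⟩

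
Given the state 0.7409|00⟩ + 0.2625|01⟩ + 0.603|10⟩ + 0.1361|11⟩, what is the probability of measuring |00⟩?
0.5489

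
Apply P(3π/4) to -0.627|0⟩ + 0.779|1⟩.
-0.627|0⟩ + (-0.5508 + 0.5508i)|1⟩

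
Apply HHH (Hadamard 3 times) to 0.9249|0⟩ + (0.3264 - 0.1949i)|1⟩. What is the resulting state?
(0.8848 - 0.1378i)|0⟩ + (0.4232 + 0.1378i)|1⟩

H² = I, so H^3 = H: a single Hadamard. With (a, b) = (0.9249, (0.3264 - 0.1949i)), H gives ((a + b)/√2, (a − b)/√2) = ((0.8848 - 0.1378i), (0.4232 + 0.1378i)).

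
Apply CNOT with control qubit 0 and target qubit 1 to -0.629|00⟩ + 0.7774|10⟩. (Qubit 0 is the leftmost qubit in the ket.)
-0.629|00⟩ + 0.7774|11⟩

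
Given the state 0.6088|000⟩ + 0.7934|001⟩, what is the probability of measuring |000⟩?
0.3706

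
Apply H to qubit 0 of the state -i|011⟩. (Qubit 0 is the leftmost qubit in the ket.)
-(1/√2)i|011⟩ - (1/√2)i|111⟩

H on qubit 0 mixes each pair of kets that differ only in qubit 0: amplitudes (a, b) of (|…0…⟩, |…1…⟩) become ((a + b)/√2, (a − b)/√2). Kets absent from the input have amplitude 0.
(|011⟩, |111⟩): (a, b) = (-i, 0) → (-(1/√2)i, -(1/√2)i)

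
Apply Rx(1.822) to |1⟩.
-0.7901i|0⟩ + 0.613|1⟩

Rx(1.822) = [[cos(θ/2), −i·sin(θ/2)], [−i·sin(θ/2), cos(θ/2)]]; θ = 1.822, cos(θ/2) ≈ 0.612956, sin(θ/2) ≈ 0.790117.
With a = amp(|0⟩) = 0 and b = amp(|1⟩) = 1:
new amp(|0⟩) = (0.612956)·a + (-0.790117i)·b = -0.7901i
new amp(|1⟩) = (-0.790117i)·a + (0.612956)·b = 0.613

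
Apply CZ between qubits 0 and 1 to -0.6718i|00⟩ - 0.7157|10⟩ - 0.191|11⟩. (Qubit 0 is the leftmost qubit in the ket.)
-0.6718i|00⟩ - 0.7157|10⟩ + 0.191|11⟩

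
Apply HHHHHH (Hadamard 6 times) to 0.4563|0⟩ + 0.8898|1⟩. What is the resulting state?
0.4563|0⟩ + 0.8898|1⟩

H² = I, so an even number of Hadamards cancels: H^6 = I and the state is unchanged.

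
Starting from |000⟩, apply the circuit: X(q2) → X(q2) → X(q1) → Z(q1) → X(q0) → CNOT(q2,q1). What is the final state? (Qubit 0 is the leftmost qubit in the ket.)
-|110⟩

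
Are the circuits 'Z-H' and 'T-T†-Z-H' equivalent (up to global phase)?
Yes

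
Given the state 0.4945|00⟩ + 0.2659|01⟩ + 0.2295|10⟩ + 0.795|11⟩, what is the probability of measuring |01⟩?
0.0707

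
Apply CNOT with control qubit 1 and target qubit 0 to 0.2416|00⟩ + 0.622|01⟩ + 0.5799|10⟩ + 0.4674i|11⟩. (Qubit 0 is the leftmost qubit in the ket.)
0.2416|00⟩ + 0.4674i|01⟩ + 0.5799|10⟩ + 0.622|11⟩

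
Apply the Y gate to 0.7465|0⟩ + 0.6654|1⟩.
-0.6654i|0⟩ + 0.7465i|1⟩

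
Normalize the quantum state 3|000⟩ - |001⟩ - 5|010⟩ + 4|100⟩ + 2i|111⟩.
0.4045|000⟩ - 0.1348|001⟩ - 0.6742|010⟩ + 0.5394|100⟩ + 0.2697i|111⟩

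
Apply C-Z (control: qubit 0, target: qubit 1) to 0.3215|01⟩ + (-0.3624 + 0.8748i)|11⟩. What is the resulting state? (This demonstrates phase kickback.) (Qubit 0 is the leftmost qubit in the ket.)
0.3215|01⟩ + (0.3624 - 0.8748i)|11⟩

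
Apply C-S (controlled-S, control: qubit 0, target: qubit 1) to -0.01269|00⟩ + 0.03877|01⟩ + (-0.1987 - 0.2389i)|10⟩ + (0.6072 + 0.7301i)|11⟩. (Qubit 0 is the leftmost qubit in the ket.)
-0.01269|00⟩ + 0.03877|01⟩ + (-0.1987 - 0.2389i)|10⟩ + (-0.7301 + 0.6072i)|11⟩

C-S leaves the control-|0⟩ kets |00⟩, |01⟩ unchanged and applies S to qubit 1 on the control-|1⟩ pair (|10⟩, |11⟩).
S = [[1, 0], [0, i]].
With a = amp(|10⟩) = (-0.1987 - 0.2389i) and b = amp(|11⟩) = (0.6072 + 0.7301i):
new amp(|10⟩) = (1)·a = (-0.1987 - 0.2389i)
new amp(|11⟩) = (i)·b = (-0.7301 + 0.6072i)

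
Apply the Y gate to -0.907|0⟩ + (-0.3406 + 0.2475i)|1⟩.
(0.2475 + 0.3406i)|0⟩ - 0.907i|1⟩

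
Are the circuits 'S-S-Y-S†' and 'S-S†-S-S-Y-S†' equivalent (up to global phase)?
Yes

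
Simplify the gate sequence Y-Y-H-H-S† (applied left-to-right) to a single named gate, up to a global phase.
S†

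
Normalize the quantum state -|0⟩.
-|0⟩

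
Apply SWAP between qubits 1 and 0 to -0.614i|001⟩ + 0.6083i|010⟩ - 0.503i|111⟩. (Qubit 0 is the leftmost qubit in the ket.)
-0.614i|001⟩ + 0.6083i|100⟩ - 0.503i|111⟩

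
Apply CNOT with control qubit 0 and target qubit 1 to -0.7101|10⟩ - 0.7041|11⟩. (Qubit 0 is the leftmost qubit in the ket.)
-0.7041|10⟩ - 0.7101|11⟩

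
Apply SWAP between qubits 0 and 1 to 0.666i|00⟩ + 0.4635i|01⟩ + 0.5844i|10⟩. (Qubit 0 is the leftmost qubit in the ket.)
0.666i|00⟩ + 0.5844i|01⟩ + 0.4635i|10⟩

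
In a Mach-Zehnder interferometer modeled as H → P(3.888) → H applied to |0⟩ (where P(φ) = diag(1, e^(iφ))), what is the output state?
(0.1329 - 0.3395i)|0⟩ + (0.8671 + 0.3395i)|1⟩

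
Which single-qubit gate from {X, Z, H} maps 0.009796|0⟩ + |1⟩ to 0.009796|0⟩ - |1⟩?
Z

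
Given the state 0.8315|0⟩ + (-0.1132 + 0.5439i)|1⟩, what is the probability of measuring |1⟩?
0.3086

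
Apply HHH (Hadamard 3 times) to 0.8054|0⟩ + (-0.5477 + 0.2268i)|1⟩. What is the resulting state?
(0.1822 + 0.1604i)|0⟩ + (0.9568 - 0.1604i)|1⟩

H² = I, so H^3 = H: a single Hadamard. With (a, b) = (0.8054, (-0.5477 + 0.2268i)), H gives ((a + b)/√2, (a − b)/√2) = ((0.1822 + 0.1604i), (0.9568 - 0.1604i)).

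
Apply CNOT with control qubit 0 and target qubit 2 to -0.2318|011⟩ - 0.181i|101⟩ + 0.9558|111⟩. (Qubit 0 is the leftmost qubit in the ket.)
-0.2318|011⟩ - 0.181i|100⟩ + 0.9558|110⟩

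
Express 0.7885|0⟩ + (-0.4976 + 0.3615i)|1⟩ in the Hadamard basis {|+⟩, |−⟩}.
(0.2057 + 0.2556i)|+⟩ + (0.9094 - 0.2556i)|−⟩

With |ψ⟩ = α|0⟩ + β|1⟩, the Hadamard-basis coefficients are ⟨+|ψ⟩ = (α + β)/√2 and ⟨−|ψ⟩ = (α − β)/√2.
Here α = 0.7885, β = (-0.4976 + 0.3615i): (α + β)/√2 = (0.2057 + 0.2556i), (α − β)/√2 = (0.9094 - 0.2556i).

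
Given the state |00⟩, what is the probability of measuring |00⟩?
1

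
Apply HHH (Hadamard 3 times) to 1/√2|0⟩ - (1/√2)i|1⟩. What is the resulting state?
(1/2 - (1/2)i)|0⟩ + (1/2 + (1/2)i)|1⟩

H² = I, so H^3 = H: a single Hadamard. With (a, b) = (1/√2, -(1/√2)i), H gives ((a + b)/√2, (a − b)/√2) = ((1/2 - (1/2)i), (1/2 + (1/2)i)).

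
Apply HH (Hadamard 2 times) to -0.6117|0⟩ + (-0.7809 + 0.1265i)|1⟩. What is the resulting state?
-0.6117|0⟩ + (-0.7809 + 0.1265i)|1⟩

H² = I, so an even number of Hadamards cancels: H^2 = I and the state is unchanged.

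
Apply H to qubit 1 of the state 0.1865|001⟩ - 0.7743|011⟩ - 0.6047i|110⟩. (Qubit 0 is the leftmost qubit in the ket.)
-0.4156|001⟩ + 0.6794|011⟩ - 0.4276i|100⟩ + 0.4276i|110⟩

H on qubit 1 mixes each pair of kets that differ only in qubit 1: amplitudes (a, b) of (|…0…⟩, |…1…⟩) become ((a + b)/√2, (a − b)/√2). Kets absent from the input have amplitude 0.
(|001⟩, |011⟩): (a, b) = (0.1865, -0.7743) → (-0.4156, 0.6794)
(|100⟩, |110⟩): (a, b) = (0, -0.6047i) → (-0.4276i, 0.4276i)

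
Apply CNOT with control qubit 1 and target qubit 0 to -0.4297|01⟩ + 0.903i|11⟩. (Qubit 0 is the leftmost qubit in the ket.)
0.903i|01⟩ - 0.4297|11⟩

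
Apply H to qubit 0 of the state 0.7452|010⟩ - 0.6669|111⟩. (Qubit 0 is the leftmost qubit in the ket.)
0.5269|010⟩ - 0.4716|011⟩ + 0.5269|110⟩ + 0.4716|111⟩

H on qubit 0 mixes each pair of kets that differ only in qubit 0: amplitudes (a, b) of (|…0…⟩, |…1…⟩) become ((a + b)/√2, (a − b)/√2). Kets absent from the input have amplitude 0.
(|010⟩, |110⟩): (a, b) = (0.7452, 0) → (0.5269, 0.5269)
(|011⟩, |111⟩): (a, b) = (0, -0.6669) → (-0.4716, 0.4716)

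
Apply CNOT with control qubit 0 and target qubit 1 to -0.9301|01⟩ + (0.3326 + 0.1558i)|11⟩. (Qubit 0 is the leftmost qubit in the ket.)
-0.9301|01⟩ + (0.3326 + 0.1558i)|10⟩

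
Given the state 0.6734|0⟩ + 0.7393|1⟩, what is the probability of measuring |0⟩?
0.4535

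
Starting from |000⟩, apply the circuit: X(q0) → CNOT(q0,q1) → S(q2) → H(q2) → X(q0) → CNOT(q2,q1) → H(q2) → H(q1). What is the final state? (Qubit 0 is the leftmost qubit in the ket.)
1/√2|000⟩ - 1/√2|011⟩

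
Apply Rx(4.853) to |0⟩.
-0.755|0⟩ - 0.6557i|1⟩

Rx(4.853) = [[cos(θ/2), −i·sin(θ/2)], [−i·sin(θ/2), cos(θ/2)]]; θ = 4.853, cos(θ/2) ≈ -0.755032, sin(θ/2) ≈ 0.655687.
With a = amp(|0⟩) = 1 and b = amp(|1⟩) = 0:
new amp(|0⟩) = (-0.755032)·a + (-0.655687i)·b = -0.755
new amp(|1⟩) = (-0.655687i)·a + (-0.755032)·b = -0.6557i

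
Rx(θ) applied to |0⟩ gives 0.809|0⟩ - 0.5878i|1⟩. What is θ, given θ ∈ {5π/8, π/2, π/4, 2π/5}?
2π/5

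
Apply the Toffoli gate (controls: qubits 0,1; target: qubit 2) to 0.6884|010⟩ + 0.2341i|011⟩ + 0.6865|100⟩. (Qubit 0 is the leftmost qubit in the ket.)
0.6884|010⟩ + 0.2341i|011⟩ + 0.6865|100⟩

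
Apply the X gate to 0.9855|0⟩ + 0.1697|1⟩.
0.1697|0⟩ + 0.9855|1⟩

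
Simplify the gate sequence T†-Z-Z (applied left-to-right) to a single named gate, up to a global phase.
T†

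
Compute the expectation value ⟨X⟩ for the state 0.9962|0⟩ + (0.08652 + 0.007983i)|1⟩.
0.1724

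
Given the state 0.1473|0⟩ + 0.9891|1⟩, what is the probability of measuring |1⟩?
0.9783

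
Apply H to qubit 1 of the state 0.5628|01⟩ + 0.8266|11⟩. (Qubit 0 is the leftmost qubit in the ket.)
0.398|00⟩ - 0.398|01⟩ + 0.5845|10⟩ - 0.5845|11⟩

H on qubit 1 mixes each pair of kets that differ only in qubit 1: amplitudes (a, b) of (|…0…⟩, |…1…⟩) become ((a + b)/√2, (a − b)/√2). Kets absent from the input have amplitude 0.
(|00⟩, |01⟩): (a, b) = (0, 0.5628) → (0.398, -0.398)
(|10⟩, |11⟩): (a, b) = (0, 0.8266) → (0.5845, -0.5845)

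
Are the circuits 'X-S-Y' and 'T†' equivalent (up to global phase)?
No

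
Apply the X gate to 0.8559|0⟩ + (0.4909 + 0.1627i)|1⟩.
(0.4909 + 0.1627i)|0⟩ + 0.8559|1⟩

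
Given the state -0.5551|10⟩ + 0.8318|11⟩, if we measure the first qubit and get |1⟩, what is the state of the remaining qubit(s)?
-0.5551|0⟩ + 0.8318|1⟩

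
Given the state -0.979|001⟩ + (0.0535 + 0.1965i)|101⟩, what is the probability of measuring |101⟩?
0.04147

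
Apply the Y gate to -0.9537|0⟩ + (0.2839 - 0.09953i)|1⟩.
(-0.09953 - 0.2839i)|0⟩ - 0.9537i|1⟩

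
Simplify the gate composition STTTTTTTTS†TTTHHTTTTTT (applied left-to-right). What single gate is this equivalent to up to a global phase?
T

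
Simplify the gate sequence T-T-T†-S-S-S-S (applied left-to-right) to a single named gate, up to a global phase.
T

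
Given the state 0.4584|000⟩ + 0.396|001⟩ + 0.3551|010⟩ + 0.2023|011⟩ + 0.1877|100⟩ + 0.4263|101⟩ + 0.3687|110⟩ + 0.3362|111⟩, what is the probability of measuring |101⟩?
0.1817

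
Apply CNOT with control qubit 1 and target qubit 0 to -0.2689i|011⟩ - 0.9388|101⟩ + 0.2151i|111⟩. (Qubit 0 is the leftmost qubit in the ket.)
0.2151i|011⟩ - 0.9388|101⟩ - 0.2689i|111⟩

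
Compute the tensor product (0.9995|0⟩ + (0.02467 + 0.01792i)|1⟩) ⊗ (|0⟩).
0.9995|00⟩ + (0.02467 + 0.01792i)|10⟩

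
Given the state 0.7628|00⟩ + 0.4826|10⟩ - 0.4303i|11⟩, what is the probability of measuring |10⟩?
0.2329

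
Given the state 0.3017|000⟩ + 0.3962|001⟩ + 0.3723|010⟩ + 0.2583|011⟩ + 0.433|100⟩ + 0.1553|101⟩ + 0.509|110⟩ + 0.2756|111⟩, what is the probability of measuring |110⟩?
0.2591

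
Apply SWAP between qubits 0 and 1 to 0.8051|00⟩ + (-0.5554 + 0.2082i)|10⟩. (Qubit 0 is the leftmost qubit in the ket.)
0.8051|00⟩ + (-0.5554 + 0.2082i)|01⟩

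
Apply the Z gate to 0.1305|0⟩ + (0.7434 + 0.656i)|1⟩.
0.1305|0⟩ + (-0.7434 - 0.656i)|1⟩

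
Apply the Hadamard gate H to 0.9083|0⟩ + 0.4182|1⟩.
0.938|0⟩ + 0.3466|1⟩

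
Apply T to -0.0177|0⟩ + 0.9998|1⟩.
-0.0177|0⟩ + (0.707 + 0.707i)|1⟩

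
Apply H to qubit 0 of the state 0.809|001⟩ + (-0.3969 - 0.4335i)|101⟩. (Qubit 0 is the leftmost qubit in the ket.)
(0.2914 - 0.3065i)|001⟩ + (0.8527 + 0.3065i)|101⟩

H on qubit 0 mixes each pair of kets that differ only in qubit 0: amplitudes (a, b) of (|…0…⟩, |…1…⟩) become ((a + b)/√2, (a − b)/√2). Kets absent from the input have amplitude 0.
(|001⟩, |101⟩): (a, b) = (0.809, (-0.3969 - 0.4335i)) → ((0.2914 - 0.3065i), (0.8527 + 0.3065i))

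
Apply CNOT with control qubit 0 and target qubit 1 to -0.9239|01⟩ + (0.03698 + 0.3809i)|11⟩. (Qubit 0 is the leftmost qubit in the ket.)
-0.9239|01⟩ + (0.03698 + 0.3809i)|10⟩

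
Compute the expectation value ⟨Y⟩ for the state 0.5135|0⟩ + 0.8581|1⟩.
0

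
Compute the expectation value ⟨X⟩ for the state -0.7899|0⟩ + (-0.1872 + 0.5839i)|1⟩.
0.2957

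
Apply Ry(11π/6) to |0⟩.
-0.9659|0⟩ + 0.2588|1⟩

Ry(11π/6) = [[cos(θ/2), −sin(θ/2)], [sin(θ/2), cos(θ/2)]]; θ = 11π/6, cos(θ/2) ≈ -0.965926, sin(θ/2) ≈ 0.258819.
With a = amp(|0⟩) = 1 and b = amp(|1⟩) = 0:
new amp(|0⟩) = (-0.965926)·a + (-0.258819)·b = -0.9659
new amp(|1⟩) = (0.258819)·a + (-0.965926)·b = 0.2588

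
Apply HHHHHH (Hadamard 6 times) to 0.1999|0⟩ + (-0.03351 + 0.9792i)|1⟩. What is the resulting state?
0.1999|0⟩ + (-0.03351 + 0.9792i)|1⟩

H² = I, so an even number of Hadamards cancels: H^6 = I and the state is unchanged.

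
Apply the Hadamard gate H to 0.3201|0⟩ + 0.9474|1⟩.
0.8963|0⟩ - 0.4436|1⟩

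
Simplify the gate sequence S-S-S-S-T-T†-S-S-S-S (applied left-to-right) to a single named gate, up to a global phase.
I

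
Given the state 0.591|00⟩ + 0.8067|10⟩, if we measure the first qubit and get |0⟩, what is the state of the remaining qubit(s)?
|0⟩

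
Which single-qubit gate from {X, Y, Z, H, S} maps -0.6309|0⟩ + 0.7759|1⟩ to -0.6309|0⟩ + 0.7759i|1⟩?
S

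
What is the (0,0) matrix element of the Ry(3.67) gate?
-0.2611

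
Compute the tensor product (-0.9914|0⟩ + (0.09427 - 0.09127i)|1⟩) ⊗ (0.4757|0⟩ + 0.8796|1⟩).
-0.4716|00⟩ - 0.872|01⟩ + (0.04484 - 0.04342i)|10⟩ + (0.08292 - 0.08028i)|11⟩

amp(|b₁b₂…⟩) = product of the factor amplitudes for bits b₁, b₂, …; only kets whose every factor amplitude is nonzero survive.
|00⟩: (-0.9914)(0.4757) = -0.4716
|01⟩: (-0.9914)(0.8796) = -0.872
|10⟩: (0.09427 - 0.09127i)(0.4757) = (0.04484 - 0.04342i)
|11⟩: (0.09427 - 0.09127i)(0.8796) = (0.08292 - 0.08028i)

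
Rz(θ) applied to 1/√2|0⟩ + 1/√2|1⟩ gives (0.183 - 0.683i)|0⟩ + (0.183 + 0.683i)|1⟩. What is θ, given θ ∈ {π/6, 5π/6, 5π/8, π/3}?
5π/6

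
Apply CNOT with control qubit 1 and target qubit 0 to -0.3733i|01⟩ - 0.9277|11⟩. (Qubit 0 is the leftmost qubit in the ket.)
-0.9277|01⟩ - 0.3733i|11⟩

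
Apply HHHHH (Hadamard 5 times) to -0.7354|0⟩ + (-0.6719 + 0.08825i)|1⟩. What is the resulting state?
(-0.9951 + 0.0624i)|0⟩ + (-0.0449 - 0.0624i)|1⟩

H² = I, so H^5 = H: a single Hadamard. With (a, b) = (-0.7354, (-0.6719 + 0.08825i)), H gives ((a + b)/√2, (a − b)/√2) = ((-0.9951 + 0.0624i), (-0.0449 - 0.0624i)).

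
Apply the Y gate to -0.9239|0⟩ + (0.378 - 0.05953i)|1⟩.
(-0.05953 - 0.378i)|0⟩ - 0.9239i|1⟩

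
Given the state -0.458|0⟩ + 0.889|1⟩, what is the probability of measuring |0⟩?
0.2098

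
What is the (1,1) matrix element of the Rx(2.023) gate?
0.5306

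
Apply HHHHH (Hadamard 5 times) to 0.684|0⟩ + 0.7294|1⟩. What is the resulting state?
0.9994|0⟩ - 0.0321|1⟩

H² = I, so H^5 = H: a single Hadamard. With (a, b) = (0.684, 0.7294), H gives ((a + b)/√2, (a − b)/√2) = (0.9994, -0.0321).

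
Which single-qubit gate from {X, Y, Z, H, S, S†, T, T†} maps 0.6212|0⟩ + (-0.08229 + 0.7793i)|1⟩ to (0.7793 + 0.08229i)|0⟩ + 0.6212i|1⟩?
Y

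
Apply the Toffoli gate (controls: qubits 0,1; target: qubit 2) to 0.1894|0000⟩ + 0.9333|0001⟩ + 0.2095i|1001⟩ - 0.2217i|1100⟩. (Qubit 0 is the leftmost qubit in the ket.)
0.1894|0000⟩ + 0.9333|0001⟩ + 0.2095i|1001⟩ - 0.2217i|1110⟩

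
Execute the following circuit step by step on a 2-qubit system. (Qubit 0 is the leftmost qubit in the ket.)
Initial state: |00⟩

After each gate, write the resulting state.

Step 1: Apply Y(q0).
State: i|10⟩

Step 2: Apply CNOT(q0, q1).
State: i|11⟩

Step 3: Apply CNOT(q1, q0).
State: i|01⟩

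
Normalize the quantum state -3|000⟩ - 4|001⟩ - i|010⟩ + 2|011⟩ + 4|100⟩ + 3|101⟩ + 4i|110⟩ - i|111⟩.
-1/√8|000⟩ - 0.4714|001⟩ - 0.1179i|010⟩ + 0.2357|011⟩ + 0.4714|100⟩ + 1/√8|101⟩ + 0.4714i|110⟩ - 0.1179i|111⟩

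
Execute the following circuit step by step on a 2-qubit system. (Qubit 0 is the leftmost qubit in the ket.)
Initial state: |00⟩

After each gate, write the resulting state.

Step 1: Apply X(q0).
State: |10⟩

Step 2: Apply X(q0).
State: |00⟩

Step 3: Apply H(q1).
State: 1/√2|00⟩ + 1/√2|01⟩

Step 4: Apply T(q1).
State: 1/√2|00⟩ + (1/2 + (1/2)i)|01⟩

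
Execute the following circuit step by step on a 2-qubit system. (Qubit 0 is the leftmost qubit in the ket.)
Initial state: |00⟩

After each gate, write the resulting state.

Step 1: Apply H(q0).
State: 1/√2|00⟩ + 1/√2|10⟩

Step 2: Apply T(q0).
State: 1/√2|00⟩ + (1/2 + (1/2)i)|10⟩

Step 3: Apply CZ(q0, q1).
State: 1/√2|00⟩ + (1/2 + (1/2)i)|10⟩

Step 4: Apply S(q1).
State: 1/√2|00⟩ + (1/2 + (1/2)i)|10⟩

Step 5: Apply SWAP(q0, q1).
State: 1/√2|00⟩ + (1/2 + (1/2)i)|01⟩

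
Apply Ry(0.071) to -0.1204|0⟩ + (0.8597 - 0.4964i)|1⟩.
(-0.1508 + 0.01762i)|0⟩ + (0.8549 - 0.4961i)|1⟩

Ry(0.071) = [[cos(θ/2), −sin(θ/2)], [sin(θ/2), cos(θ/2)]]; θ = 0.071, cos(θ/2) ≈ 0.99937, sin(θ/2) ≈ 0.0354925.
With a = amp(|0⟩) = -0.1204 and b = amp(|1⟩) = (0.8597 - 0.4964i):
new amp(|0⟩) = (0.99937)·a + (-0.0354925)·b = (-0.1508 + 0.01762i)
new amp(|1⟩) = (0.0354925)·a + (0.99937)·b = (0.8549 - 0.4961i)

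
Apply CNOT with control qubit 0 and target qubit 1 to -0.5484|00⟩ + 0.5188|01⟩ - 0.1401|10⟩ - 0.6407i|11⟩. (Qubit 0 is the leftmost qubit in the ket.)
-0.5484|00⟩ + 0.5188|01⟩ - 0.6407i|10⟩ - 0.1401|11⟩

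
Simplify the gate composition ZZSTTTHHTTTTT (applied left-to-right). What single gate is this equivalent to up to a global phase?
S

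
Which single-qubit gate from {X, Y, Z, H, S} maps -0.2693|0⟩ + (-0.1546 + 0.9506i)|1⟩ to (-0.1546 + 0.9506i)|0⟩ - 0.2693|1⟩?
X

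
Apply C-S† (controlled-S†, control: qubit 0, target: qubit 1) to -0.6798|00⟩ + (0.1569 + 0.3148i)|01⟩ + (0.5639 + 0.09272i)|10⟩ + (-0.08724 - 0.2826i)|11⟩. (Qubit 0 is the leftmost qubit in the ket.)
-0.6798|00⟩ + (0.1569 + 0.3148i)|01⟩ + (0.5639 + 0.09272i)|10⟩ + (-0.2826 + 0.08724i)|11⟩

C-S† leaves the control-|0⟩ kets |00⟩, |01⟩ unchanged and applies S† to qubit 1 on the control-|1⟩ pair (|10⟩, |11⟩).
S† = [[1, 0], [0, -i]].
With a = amp(|10⟩) = (0.5639 + 0.09272i) and b = amp(|11⟩) = (-0.08724 - 0.2826i):
new amp(|10⟩) = (1)·a = (0.5639 + 0.09272i)
new amp(|11⟩) = (-i)·b = (-0.2826 + 0.08724i)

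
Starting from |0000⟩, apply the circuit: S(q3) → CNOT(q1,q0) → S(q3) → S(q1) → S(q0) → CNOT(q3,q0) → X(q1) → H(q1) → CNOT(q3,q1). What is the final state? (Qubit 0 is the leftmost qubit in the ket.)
1/√2|0000⟩ - 1/√2|0100⟩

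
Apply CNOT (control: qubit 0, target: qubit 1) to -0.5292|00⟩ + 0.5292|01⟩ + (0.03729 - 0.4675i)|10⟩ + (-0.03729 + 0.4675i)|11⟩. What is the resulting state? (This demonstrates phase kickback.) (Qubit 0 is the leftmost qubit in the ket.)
-0.5292|00⟩ + 0.5292|01⟩ + (-0.03729 + 0.4675i)|10⟩ + (0.03729 - 0.4675i)|11⟩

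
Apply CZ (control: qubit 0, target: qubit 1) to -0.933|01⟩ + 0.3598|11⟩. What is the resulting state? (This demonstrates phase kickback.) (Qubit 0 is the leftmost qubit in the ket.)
-0.933|01⟩ - 0.3598|11⟩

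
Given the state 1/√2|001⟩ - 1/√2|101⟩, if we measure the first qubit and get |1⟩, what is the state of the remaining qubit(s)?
-|01⟩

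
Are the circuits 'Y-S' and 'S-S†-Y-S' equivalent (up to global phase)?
Yes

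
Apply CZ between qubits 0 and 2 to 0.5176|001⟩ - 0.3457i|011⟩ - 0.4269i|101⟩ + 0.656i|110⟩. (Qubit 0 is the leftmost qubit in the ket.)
0.5176|001⟩ - 0.3457i|011⟩ + 0.4269i|101⟩ + 0.656i|110⟩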